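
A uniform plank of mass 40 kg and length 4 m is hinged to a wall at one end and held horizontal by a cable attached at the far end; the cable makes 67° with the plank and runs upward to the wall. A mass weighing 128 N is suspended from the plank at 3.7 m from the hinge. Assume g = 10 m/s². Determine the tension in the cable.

T ≈ 346 N

Take torques about the hinge: T sin 67° · 4 = 40×10×2 + 128×3.7 = 1273.6 N·m.
So T = 1273.6 / (0.9205 × 4) = 345.9 N.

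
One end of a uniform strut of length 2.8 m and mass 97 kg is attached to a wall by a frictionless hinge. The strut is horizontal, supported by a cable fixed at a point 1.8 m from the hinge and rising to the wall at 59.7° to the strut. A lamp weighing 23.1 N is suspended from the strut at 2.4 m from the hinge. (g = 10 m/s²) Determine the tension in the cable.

Take torques about the hinge: T sin 59.7° · 1.8 = 97×10×1.4 + 23.1×2.4 = 1413.4 N·m.
So T = 1413.4 / (0.8634 × 1.8) = 909.48 N.

T ≈ 909 N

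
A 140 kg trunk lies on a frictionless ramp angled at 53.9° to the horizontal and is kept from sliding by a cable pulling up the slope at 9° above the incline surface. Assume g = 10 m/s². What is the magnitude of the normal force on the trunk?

Take axes along and perpendicular to the incline. Weight components: W sin 53.9° = 1131 N down-slope, W cos 53.9° = 824.9 N into the surface.
Along incline: T cos 9° = W sin 53.9° → T = 1145 N.
Perpendicular: N = W cos 53.9° − T sin 9° = 645.7 N.

N ≈ 646 N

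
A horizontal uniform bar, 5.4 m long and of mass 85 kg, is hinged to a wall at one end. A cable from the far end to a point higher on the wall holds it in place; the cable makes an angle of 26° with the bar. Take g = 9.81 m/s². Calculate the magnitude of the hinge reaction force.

Take torques about the hinge: T sin 26° · 5.4 = 85×9.81×2.7 = 2251.4 N·m.
So T = 2251.4 / (0.4384 × 5.4) = 951.08 N.
ΣF_x = 0: H_x = T cos 26° = 854.82 N.
ΣF_y = 0: H_y = (85×9.81) − T sin 26° = 833.85 − 416.93 = 416.93 N.
|H| = √(H_x² + H_y²) = √((854.82)² + (416.93)²) = 951.08 N.

|H| ≈ 951 N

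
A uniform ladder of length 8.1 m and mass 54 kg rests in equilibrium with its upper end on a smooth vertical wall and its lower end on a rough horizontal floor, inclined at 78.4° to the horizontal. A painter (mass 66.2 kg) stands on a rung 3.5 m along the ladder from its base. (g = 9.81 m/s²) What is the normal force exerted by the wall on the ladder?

N_wall ≈ 112 N

Torques about the foot: N_wall · 8.1 sin 78.4° = 54×9.81×4.05 cos 78.4° + 66.2×9.81×3.5 cos 78.4° → N_wall = 111.97 N.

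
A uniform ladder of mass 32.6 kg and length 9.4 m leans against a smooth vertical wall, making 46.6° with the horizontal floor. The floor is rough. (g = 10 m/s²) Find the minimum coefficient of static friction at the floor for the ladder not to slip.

μ_min ≈ 0.473

ΣF_y = 0: N_floor = 32.6×10 = 326 N.
Torques about the foot: N_wall · 9.4 sin 46.6° = 32.6×10×4.7 cos 46.6° → N_wall = 154.14 N.
ΣF_x = 0: f_floor = N_wall = 154.14 N.
μ_min = f_floor / N_floor = 154.14 / 326 = 0.4728.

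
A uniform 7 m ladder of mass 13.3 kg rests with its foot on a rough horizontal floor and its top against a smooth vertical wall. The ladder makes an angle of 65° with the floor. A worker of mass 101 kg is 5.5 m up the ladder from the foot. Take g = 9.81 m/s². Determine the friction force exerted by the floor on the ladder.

f ≈ 393 N

Torques about the foot: N_wall · 7 sin 65° = 13.3×9.81×3.5 cos 65° + 101×9.81×5.5 cos 65° → N_wall = 393.44 N.
ΣF_x = 0: f_floor = N_wall = 393.44 N.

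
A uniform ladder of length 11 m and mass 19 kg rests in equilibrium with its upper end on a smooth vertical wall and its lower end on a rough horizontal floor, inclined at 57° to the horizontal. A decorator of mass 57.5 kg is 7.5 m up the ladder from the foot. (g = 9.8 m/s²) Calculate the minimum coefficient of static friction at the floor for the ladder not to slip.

ΣF_y = 0: N_floor = 19×9.8 + 57.5×9.8 = 749.7 N.
Torques about the foot: N_wall · 11 sin 57° = 19×9.8×5.5 cos 57° + 57.5×9.8×7.5 cos 57° → N_wall = 309.97 N.
ΣF_x = 0: f_floor = N_wall = 309.97 N.
μ_min = f_floor / N_floor = 309.97 / 749.7 = 0.4135.

μ_min ≈ 0.413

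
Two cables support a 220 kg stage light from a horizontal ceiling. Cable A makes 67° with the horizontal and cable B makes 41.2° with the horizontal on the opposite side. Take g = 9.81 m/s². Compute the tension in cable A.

T_A ≈ 1710 N

Weight W = 220 × 9.81 = 2158 N acts straight down.
Horizontal: T_A cos 67° = T_B cos 41.2°  →  T_B = 0.5193 T_A.
Vertical: T_A sin 67° + T_B sin 41.2° = 2158.
Substituting the horizontal relation into the vertical equation gives 1.263 T_A = 2158, so T_A = 1709 N.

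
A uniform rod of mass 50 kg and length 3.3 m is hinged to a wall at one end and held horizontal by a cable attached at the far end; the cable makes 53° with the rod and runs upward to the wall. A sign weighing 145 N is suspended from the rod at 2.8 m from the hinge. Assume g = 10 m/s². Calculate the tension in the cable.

Take torques about the hinge: T sin 53° · 3.3 = 50×10×1.65 + 145×2.8 = 1231 N·m.
So T = 1231 / (0.7986 × 3.3) = 467.08 N.

T ≈ 467 N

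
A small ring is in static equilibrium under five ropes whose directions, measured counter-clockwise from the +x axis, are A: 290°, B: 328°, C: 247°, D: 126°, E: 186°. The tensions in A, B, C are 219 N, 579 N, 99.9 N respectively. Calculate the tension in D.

T_D ≈ 758 N

Resolve: ΣF_x = 219 cos 290° + 579 cos 328° + 99.9 cos 247° + T_D cos 126° + T_E cos 186° = 0.
        ΣF_y = 219 sin 290° + 579 sin 328° + 99.9 sin 247° + T_D sin 126° + T_E sin 186° = 0.
The known terms sum to (526.9, -604.6) N, so -0.5878 T_D − 0.9945 T_E = -526.9 and 0.8090 T_D − 0.1045 T_E = 604.6.
Solving simultaneously: T_D = 757.9 N, T_E = 81.87 N.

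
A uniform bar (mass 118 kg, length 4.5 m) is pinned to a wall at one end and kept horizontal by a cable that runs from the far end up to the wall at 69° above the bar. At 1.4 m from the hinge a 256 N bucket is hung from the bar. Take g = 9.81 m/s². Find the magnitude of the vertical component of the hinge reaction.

Take torques about the hinge: T sin 69° · 4.5 = 118×9.81×2.25 + 256×1.4 = 2963 N·m.
So T = 2963 / (0.9336 × 4.5) = 705.28 N.
ΣF_y = 0: H_y = (118×9.81 + 256) − T sin 69° = 1413.6 − 658.43 = 755.15 N.

|H_y| ≈ 755 N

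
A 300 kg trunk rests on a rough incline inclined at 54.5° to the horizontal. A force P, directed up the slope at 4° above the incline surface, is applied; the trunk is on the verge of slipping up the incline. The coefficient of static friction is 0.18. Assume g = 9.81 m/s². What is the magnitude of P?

P ≈ 2680 N

On the verge of sliding up the incline, friction equals μN and acts down the slope.
Perpendicular: N + P sin 4° = W cos 54.5° = 1709 N.
Along incline: P cos 4° = W sin 54.5° + μN  with W sin 54.5° = 2396 N.
Solving the pair for P and N: P = 2676 N, N = 1522 N (and f = μN = 274 N).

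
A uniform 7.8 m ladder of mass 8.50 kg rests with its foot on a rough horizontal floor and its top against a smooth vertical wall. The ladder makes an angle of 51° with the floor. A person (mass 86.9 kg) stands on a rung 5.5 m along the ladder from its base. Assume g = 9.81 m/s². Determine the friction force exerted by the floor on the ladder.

Torques about the foot: N_wall · 7.8 sin 51° = 8.50×9.81×3.9 cos 51° + 86.9×9.81×5.5 cos 51° → N_wall = 520.53 N.
ΣF_x = 0: f_floor = N_wall = 520.53 N.

f ≈ 521 N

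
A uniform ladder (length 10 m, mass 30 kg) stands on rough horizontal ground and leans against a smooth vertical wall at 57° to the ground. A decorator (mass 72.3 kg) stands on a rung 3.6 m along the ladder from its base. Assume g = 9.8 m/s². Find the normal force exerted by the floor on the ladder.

N_floor ≈ 1000 N

ΣF_y = 0: N_floor = 30×9.8 + 72.3×9.8 = 1002.5 N.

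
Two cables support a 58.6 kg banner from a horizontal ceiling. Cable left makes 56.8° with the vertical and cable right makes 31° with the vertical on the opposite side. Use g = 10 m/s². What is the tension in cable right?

T_right ≈ 491 N

Angles from the horizontal: cable left is 90° − 56.8° = 33.2°, cable right is 90° − 31° = 59°.
Weight W = 58.6 × 10 = 586 N acts straight down.
Horizontal: T_left cos 33.2° = T_right cos 59°  →  T_left = 0.6155 T_right.
Vertical: T_left sin 33.2° + T_right sin 59° = 586.
Substituting the horizontal relation into the vertical equation gives 1.194 T_right = 586, so T_right = 490.7 N.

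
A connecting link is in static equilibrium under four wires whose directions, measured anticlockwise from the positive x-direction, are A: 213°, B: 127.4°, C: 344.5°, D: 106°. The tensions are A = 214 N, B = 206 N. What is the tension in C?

T_C ≈ 328 N

Resolve: ΣF_x = 214 cos 213° + 206 cos 127.4° + T_C cos 344.5° + T_D cos 106° = 0.
        ΣF_y = 214 sin 213° + 206 sin 127.4° + T_C sin 344.5° + T_D sin 106° = 0.
The known terms sum to (-304.6, 47.1) N, so 0.9636 T_C − 0.2756 T_D = 304.6 and -0.2672 T_C + 0.9613 T_D = -47.1.
Solving simultaneously: T_C = 328.2 N, T_D = 42.24 N.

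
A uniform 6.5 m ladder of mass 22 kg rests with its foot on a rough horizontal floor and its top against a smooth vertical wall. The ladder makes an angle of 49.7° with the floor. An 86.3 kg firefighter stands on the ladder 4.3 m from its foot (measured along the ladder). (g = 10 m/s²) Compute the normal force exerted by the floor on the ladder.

N_floor ≈ 1080 N

ΣF_y = 0: N_floor = 22×10 + 86.3×10 = 1083 N.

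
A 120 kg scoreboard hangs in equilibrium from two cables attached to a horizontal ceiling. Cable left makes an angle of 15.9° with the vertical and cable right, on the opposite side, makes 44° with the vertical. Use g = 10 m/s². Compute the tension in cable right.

T_right ≈ 380 N

Angles from the horizontal: cable left is 90° − 15.9° = 74.1°, cable right is 90° − 44° = 46°.
Weight W = 120 × 10 = 1200 N acts straight down.
Horizontal: T_left cos 74.1° = T_right cos 46°  →  T_left = 2.536 T_right.
Vertical: T_left sin 74.1° + T_right sin 46° = 1200.
Substituting the horizontal relation into the vertical equation gives 3.158 T_right = 1200, so T_right = 380 N.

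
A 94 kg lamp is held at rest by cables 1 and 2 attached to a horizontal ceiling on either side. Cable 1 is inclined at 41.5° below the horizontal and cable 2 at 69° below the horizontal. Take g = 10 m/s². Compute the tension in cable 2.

Weight W = 94 × 10 = 940 N acts straight down.
Horizontal: T_1 cos 41.5° = T_2 cos 69°  →  T_1 = 0.4785 T_2.
Vertical: T_1 sin 41.5° + T_2 sin 69° = 940.
Substituting the horizontal relation into the vertical equation gives 1.251 T_2 = 940, so T_2 = 751.6 N.

T_2 ≈ 752 N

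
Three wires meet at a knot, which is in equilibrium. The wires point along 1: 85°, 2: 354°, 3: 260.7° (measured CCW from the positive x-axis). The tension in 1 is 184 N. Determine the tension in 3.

T_3 ≈ 184 N

Resolve: ΣF_x = 184 cos 85° + T_2 cos 354° + T_3 cos 260.7° = 0.
        ΣF_y = 184 sin 85° + T_2 sin 354° + T_3 sin 260.7° = 0.
The known terms sum to (16.04, 183.3) N, so 0.9945 T_2 − 0.1616 T_3 = -16.04 and -0.1045 T_2 − 0.9869 T_3 = -183.3.
Solving simultaneously: T_2 = 13.82 N, T_3 = 184.3 N.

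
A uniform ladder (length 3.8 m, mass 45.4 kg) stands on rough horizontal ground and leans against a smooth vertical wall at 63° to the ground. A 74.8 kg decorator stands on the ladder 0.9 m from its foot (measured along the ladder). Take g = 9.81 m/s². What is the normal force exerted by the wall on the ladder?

N_wall ≈ 202 N

Torques about the foot: N_wall · 3.8 sin 63° = 45.4×9.81×1.9 cos 63° + 74.8×9.81×0.9 cos 63° → N_wall = 202.02 N.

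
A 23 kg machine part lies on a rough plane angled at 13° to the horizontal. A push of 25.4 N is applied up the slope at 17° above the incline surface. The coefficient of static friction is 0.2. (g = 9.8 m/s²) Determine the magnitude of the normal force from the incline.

N ≈ 212 N

Axes along / perpendicular to the incline. W sin 13° = 50.7 N down-slope; W cos 13° = 219.6 N into the surface.
Perpendicular: N = W cos 13° − P sin 17° = 219.6 − 7.426 = 212.2 N.
Along incline: P cos 17° + f = W sin 13° (friction acts up-slope) → f = 50.7 − 24.29 = 26.41 N.
|f| = 26.41 N ≤ μN = 42.44 N, so the machine part is indeed static.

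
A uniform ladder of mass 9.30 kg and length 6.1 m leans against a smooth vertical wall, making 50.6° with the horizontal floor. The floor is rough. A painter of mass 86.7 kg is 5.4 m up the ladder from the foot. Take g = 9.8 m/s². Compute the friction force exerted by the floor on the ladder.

Torques about the foot: N_wall · 6.1 sin 50.6° = 9.30×9.8×3.05 cos 50.6° + 86.7×9.8×5.4 cos 50.6° → N_wall = 655.26 N.
ΣF_x = 0: f_floor = N_wall = 655.26 N.

f ≈ 655 N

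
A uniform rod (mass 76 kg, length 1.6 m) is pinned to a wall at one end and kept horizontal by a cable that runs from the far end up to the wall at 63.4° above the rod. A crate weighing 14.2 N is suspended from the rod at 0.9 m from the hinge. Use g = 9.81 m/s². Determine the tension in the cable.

Take torques about the hinge: T sin 63.4° · 1.6 = 76×9.81×0.8 + 14.2×0.9 = 609.23 N·m.
So T = 609.23 / (0.8942 × 1.6) = 425.84 N.

T ≈ 426 N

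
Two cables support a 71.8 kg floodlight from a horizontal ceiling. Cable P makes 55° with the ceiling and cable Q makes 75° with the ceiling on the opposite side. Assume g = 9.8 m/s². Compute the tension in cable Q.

T_Q ≈ 527 N

Weight W = 71.8 × 9.8 = 703.6 N acts straight down.
Horizontal: T_P cos 55° = T_Q cos 75°  →  T_P = 0.4512 T_Q.
Vertical: T_P sin 55° + T_Q sin 75° = 703.6.
Substituting the horizontal relation into the vertical equation gives 1.336 T_Q = 703.6, so T_Q = 526.9 N.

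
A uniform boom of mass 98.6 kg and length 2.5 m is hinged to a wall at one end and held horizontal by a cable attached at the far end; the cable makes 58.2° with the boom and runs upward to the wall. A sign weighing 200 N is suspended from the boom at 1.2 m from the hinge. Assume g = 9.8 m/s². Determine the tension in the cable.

T ≈ 681 N

Take torques about the hinge: T sin 58.2° · 2.5 = 98.6×9.8×1.25 + 200×1.2 = 1447.8 N·m.
So T = 1447.8 / (0.8499 × 2.5) = 681.43 N.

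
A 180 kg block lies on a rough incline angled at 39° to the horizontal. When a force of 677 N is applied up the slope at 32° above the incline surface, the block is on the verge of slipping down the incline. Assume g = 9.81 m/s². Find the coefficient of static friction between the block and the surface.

On the verge of sliding down the incline, friction is at its maximum μN and acts up the slope.
Perpendicular to incline: N = W cos 39° − P sin 32° = 1372 − 358.8 = 1014 N.
Along incline: P cos 32° + μN = W sin 39° → μ = (W sin 39° − P cos 32°) / N = 0.53.

μ ≈ 0.530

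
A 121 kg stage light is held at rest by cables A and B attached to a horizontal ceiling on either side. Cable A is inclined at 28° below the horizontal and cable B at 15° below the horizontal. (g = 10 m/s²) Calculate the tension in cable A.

Weight W = 121 × 10 = 1210 N acts straight down.
Horizontal: T_A cos 28° = T_B cos 15°  →  T_B = 0.9141 T_A.
Vertical: T_A sin 28° + T_B sin 15° = 1210.
Substituting the horizontal relation into the vertical equation gives 0.7061 T_A = 1210, so T_A = 1714 N.

T_A ≈ 1710 N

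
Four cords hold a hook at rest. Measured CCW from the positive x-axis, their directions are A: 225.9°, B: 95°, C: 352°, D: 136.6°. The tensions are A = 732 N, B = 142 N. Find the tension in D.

T_D ≈ 782 N

Resolve: ΣF_x = 732 cos 225.9° + 142 cos 95° + T_C cos 352° + T_D cos 136.6° = 0.
        ΣF_y = 732 sin 225.9° + 142 sin 95° + T_C sin 352° + T_D sin 136.6° = 0.
The known terms sum to (-521.8, -384.2) N, so 0.9903 T_C − 0.7266 T_D = 521.8 and -0.1392 T_C + 0.6871 T_D = 384.2.
Solving simultaneously: T_C = 1101 N, T_D = 782.2 N.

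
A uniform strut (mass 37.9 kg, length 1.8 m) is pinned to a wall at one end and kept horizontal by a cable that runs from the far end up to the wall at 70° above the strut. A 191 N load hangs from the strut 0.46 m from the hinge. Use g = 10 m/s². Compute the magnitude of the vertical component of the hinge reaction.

Take torques about the hinge: T sin 70° · 1.8 = 37.9×10×0.9 + 191×0.46 = 428.96 N·m.
So T = 428.96 / (0.9397 × 1.8) = 253.61 N.
ΣF_y = 0: H_y = (37.9×10 + 191) − T sin 70° = 570 − 238.31 = 331.69 N.

|H_y| ≈ 332 N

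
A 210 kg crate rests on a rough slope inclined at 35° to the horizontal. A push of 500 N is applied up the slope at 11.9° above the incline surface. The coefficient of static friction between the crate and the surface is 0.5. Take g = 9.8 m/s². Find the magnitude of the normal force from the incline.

Axes along / perpendicular to the incline. W sin 35° = 1180 N down-slope; W cos 35° = 1686 N into the surface.
Perpendicular: N = W cos 35° − P sin 11.9° = 1686 − 103.1 = 1583 N.
Along incline: P cos 11.9° + f = W sin 35° (friction acts up-slope) → f = 1180 − 489.3 = 691.2 N.
|f| = 691.2 N ≤ μN = 791.4 N, so the crate is indeed static.

N ≈ 1580 N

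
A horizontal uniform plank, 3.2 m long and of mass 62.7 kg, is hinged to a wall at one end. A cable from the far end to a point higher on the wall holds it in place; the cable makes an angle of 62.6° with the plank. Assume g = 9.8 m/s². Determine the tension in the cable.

Take torques about the hinge: T sin 62.6° · 3.2 = 62.7×9.8×1.6 = 983.14 N·m.
So T = 983.14 / (0.8878 × 3.2) = 346.05 N.

T ≈ 346 N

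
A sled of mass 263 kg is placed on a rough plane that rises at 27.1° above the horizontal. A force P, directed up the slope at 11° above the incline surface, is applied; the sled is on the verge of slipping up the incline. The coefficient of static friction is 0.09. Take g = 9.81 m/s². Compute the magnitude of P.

On the verge of sliding up the incline, friction equals μN and acts down the slope.
Perpendicular: N + P sin 11° = W cos 27.1° = 2297 N.
Along incline: P cos 11° = W sin 27.1° + μN  with W sin 27.1° = 1175 N.
Solving the pair for P and N: P = 1384 N, N = 2033 N (and f = μN = 182.9 N).

P ≈ 1380 N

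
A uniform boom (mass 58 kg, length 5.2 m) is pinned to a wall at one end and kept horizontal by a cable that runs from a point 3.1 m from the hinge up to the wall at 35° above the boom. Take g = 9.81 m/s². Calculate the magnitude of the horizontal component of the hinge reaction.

H_x ≈ 682 N

Take torques about the hinge: T sin 35° · 3.1 = 58×9.81×2.6 = 1479.3 N·m.
So T = 1479.3 / (0.5736 × 3.1) = 831.99 N.
ΣF_x = 0: H_x = T cos 35° = 681.53 N.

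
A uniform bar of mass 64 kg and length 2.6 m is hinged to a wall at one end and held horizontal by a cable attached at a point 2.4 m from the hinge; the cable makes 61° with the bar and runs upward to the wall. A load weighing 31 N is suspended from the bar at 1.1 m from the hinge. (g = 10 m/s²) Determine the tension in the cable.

T ≈ 413 N

Take torques about the hinge: T sin 61° · 2.4 = 64×10×1.3 + 31×1.1 = 866.1 N·m.
So T = 866.1 / (0.8746 × 2.4) = 412.61 N.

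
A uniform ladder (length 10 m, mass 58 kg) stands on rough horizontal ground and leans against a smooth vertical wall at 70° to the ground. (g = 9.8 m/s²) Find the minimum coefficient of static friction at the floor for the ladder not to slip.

μ_min ≈ 0.182

ΣF_y = 0: N_floor = 58×9.8 = 568.4 N.
Torques about the foot: N_wall · 10 sin 70° = 58×9.8×5 cos 70° → N_wall = 103.44 N.
ΣF_x = 0: f_floor = N_wall = 103.44 N.
μ_min = f_floor / N_floor = 103.44 / 568.4 = 0.182.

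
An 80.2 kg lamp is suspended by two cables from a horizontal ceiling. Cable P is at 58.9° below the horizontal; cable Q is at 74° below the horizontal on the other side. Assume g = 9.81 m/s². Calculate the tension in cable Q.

T_Q ≈ 555 N

Weight W = 80.2 × 9.81 = 786.8 N acts straight down.
Horizontal: T_P cos 58.9° = T_Q cos 74°  →  T_P = 0.5336 T_Q.
Vertical: T_P sin 58.9° + T_Q sin 74° = 786.8.
Substituting the horizontal relation into the vertical equation gives 1.418 T_Q = 786.8, so T_Q = 554.8 N.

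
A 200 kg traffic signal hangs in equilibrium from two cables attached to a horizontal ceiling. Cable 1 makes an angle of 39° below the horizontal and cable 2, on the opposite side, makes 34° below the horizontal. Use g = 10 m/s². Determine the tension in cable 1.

Weight W = 200 × 10 = 2000 N acts straight down.
Horizontal: T_1 cos 39° = T_2 cos 34°  →  T_2 = 0.9374 T_1.
Vertical: T_1 sin 39° + T_2 sin 34° = 2000.
Substituting the horizontal relation into the vertical equation gives 1.154 T_1 = 2000, so T_1 = 1734 N.

T_1 ≈ 1730 N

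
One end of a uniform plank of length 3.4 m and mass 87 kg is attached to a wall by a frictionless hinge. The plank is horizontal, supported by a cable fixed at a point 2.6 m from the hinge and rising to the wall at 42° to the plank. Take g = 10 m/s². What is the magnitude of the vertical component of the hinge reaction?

Take torques about the hinge: T sin 42° · 2.6 = 87×10×1.7 = 1479 N·m.
So T = 1479 / (0.6691 × 2.6) = 850.13 N.
ΣF_y = 0: H_y = (87×10) − T sin 42° = 870 − 568.85 = 301.15 N.

|H_y| ≈ 301 N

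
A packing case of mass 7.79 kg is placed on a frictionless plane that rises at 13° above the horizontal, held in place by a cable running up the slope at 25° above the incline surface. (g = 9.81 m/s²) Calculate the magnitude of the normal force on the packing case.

Take axes along and perpendicular to the incline. Weight components: W sin 13° = 17.19 N down-slope, W cos 13° = 74.46 N into the surface.
Along incline: T cos 25° = W sin 13° → T = 18.97 N.
Perpendicular: N = W cos 13° − T sin 25° = 66.45 N.

N ≈ 66.4 N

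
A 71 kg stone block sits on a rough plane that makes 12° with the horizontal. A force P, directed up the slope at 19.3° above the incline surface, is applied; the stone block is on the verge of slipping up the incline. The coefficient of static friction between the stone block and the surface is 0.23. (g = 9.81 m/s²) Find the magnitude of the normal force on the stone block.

On the verge of sliding up the incline, friction equals μN and acts down the slope.
Perpendicular: N + P sin 19.3° = W cos 12° = 681.3 N.
Along incline: P cos 19.3° = W sin 12° + μN  with W sin 12° = 144.8 N.
Solving the pair for P and N: P = 295.6 N, N = 583.6 N (and f = μN = 134.2 N).

N ≈ 584 N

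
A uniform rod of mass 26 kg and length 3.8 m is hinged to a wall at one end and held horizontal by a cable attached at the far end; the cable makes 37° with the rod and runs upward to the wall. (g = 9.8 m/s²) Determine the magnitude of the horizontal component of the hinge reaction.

Take torques about the hinge: T sin 37° · 3.8 = 26×9.8×1.9 = 484.12 N·m.
So T = 484.12 / (0.6018 × 3.8) = 211.69 N.
ΣF_x = 0: H_x = T cos 37° = 169.07 N.

H_x ≈ 169 N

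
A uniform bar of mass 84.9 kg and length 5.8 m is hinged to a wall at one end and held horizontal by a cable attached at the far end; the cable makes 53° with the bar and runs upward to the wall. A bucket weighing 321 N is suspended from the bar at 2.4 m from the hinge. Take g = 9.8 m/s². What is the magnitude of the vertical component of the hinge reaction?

|H_y| ≈ 604 N

Take torques about the hinge: T sin 53° · 5.8 = 84.9×9.8×2.9 + 321×2.4 = 3183.3 N·m.
So T = 3183.3 / (0.7986 × 5.8) = 687.22 N.
ΣF_y = 0: H_y = (84.9×9.8 + 321) − T sin 53° = 1153 − 548.84 = 604.18 N.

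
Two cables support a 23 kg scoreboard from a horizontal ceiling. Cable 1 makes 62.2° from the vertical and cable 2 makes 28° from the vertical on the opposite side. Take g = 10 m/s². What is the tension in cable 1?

Angles from the horizontal: cable 1 is 90° − 62.2° = 27.8°, cable 2 is 90° − 28° = 62°.
Weight W = 23 × 10 = 230 N acts straight down.
Horizontal: T_1 cos 27.8° = T_2 cos 62°  →  T_2 = 1.884 T_1.
Vertical: T_1 sin 27.8° + T_2 sin 62° = 230.
Substituting the horizontal relation into the vertical equation gives 2.13 T_1 = 230, so T_1 = 108 N.

T_1 ≈ 108 N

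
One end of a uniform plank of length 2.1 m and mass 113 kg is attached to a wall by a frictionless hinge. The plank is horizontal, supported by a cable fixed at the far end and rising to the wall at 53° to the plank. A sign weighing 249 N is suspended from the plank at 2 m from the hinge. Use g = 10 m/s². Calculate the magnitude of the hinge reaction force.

|H| ≈ 836 N

Take torques about the hinge: T sin 53° · 2.1 = 113×10×1.05 + 249×2 = 1684.5 N·m.
So T = 1684.5 / (0.7986 × 2.1) = 1004.4 N.
ΣF_x = 0: H_x = T cos 53° = 604.46 N.
ΣF_y = 0: H_y = (113×10 + 249) − T sin 53° = 1379 − 802.14 = 576.86 N.
|H| = √(H_x² + H_y²) = √((604.46)² + (576.86)²) = 835.54 N.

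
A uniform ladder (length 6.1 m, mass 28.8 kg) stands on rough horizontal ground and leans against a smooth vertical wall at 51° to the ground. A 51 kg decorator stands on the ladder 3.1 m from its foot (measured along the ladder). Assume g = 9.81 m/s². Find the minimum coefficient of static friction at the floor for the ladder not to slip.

ΣF_y = 0: N_floor = 28.8×9.81 + 51×9.81 = 782.84 N.
Torques about the foot: N_wall · 6.1 sin 51° = 28.8×9.81×3.05 cos 51° + 51×9.81×3.1 cos 51° → N_wall = 320.29 N.
ΣF_x = 0: f_floor = N_wall = 320.29 N.
μ_min = f_floor / N_floor = 320.29 / 782.84 = 0.4091.

μ_min ≈ 0.409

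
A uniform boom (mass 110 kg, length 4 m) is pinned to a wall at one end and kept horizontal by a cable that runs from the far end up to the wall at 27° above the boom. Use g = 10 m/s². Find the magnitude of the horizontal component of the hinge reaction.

H_x ≈ 1080 N

Take torques about the hinge: T sin 27° · 4 = 110×10×2 = 2200 N·m.
So T = 2200 / (0.4540 × 4) = 1211.5 N.
ΣF_x = 0: H_x = T cos 27° = 1079.4 N.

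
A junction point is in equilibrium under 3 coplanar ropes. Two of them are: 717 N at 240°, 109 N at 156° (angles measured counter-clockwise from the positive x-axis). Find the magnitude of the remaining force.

F ≈ 736 N

Sum the known components: ΣF_x = -458.1 N, ΣF_y = -576.6 N.
For equilibrium the remaining force must supply (−ΣF_x, −ΣF_y) = (458.1, 576.6) N.
Magnitude = √((458.1)² + (576.6)²) = 736.4 N; direction = atan2(576.6, 458.1) = 51.5°.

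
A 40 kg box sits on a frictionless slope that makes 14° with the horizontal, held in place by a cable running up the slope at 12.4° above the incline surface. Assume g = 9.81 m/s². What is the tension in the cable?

Take axes along and perpendicular to the incline. Weight components: W sin 14° = 94.93 N down-slope, W cos 14° = 380.7 N into the surface.
Along incline: T cos 12.4° = W sin 14° → T = 97.2 N.
Perpendicular: N = W cos 14° − T sin 12.4° = 359.9 N.

T ≈ 97.2 N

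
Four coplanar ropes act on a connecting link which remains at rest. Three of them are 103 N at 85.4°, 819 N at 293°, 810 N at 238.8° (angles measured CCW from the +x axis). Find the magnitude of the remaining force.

F ≈ 1350 N

Sum the known components: ΣF_x = -91.33 N, ΣF_y = -1344 N.
For equilibrium the remaining force must supply (−ΣF_x, −ΣF_y) = (91.33, 1344) N.
Magnitude = √((91.33)² + (1344)²) = 1347 N; direction = atan2(1344, 91.33) = 86.1°.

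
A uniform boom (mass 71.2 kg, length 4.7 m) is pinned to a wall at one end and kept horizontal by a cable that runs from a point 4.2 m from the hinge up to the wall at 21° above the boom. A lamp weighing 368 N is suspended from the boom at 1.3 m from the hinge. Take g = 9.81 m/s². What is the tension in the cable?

T ≈ 1410 N

Take torques about the hinge: T sin 21° · 4.2 = 71.2×9.81×2.35 + 368×1.3 = 2119.8 N·m.
So T = 2119.8 / (0.3584 × 4.2) = 1408.4 N.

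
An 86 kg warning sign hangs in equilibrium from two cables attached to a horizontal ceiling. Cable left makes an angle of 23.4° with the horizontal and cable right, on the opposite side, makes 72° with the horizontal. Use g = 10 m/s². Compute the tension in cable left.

T_left ≈ 267 N

Weight W = 86 × 10 = 860 N acts straight down.
Horizontal: T_left cos 23.4° = T_right cos 72°  →  T_right = 2.97 T_left.
Vertical: T_left sin 23.4° + T_right sin 72° = 860.
Substituting the horizontal relation into the vertical equation gives 3.222 T_left = 860, so T_left = 266.9 N.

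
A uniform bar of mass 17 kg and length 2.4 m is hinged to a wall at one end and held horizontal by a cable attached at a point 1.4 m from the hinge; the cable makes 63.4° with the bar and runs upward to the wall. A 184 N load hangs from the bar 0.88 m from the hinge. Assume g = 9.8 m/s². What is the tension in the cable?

Take torques about the hinge: T sin 63.4° · 1.4 = 17×9.8×1.2 + 184×0.88 = 361.84 N·m.
So T = 361.84 / (0.8942 × 1.4) = 289.05 N.

T ≈ 289 N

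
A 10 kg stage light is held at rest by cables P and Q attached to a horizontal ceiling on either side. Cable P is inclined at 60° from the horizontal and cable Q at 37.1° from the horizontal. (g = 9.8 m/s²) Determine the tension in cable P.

T_P ≈ 78.8 N

Weight W = 10 × 9.8 = 98 N acts straight down.
Horizontal: T_P cos 60° = T_Q cos 37.1°  →  T_Q = 0.6269 T_P.
Vertical: T_P sin 60° + T_Q sin 37.1° = 98.
Substituting the horizontal relation into the vertical equation gives 1.244 T_P = 98, so T_P = 78.77 N.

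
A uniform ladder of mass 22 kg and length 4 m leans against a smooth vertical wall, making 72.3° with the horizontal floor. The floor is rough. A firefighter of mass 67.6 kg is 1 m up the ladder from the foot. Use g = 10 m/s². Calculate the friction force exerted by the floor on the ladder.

f ≈ 89 N

Torques about the foot: N_wall · 4 sin 72.3° = 22×10×2 cos 72.3° + 67.6×10×1 cos 72.3° → N_wall = 89.04 N.
ΣF_x = 0: f_floor = N_wall = 89.04 N.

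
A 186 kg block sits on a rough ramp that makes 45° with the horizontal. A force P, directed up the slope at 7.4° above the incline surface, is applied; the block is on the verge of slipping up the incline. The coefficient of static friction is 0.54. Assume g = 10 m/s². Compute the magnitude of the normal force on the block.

On the verge of sliding up the incline, friction equals μN and acts down the slope.
Perpendicular: N + P sin 7.4° = W cos 45° = 1315 N.
Along incline: P cos 7.4° = W sin 45° + μN  with W sin 45° = 1315 N.
Solving the pair for P and N: P = 1909 N, N = 1069 N (and f = μN = 577.5 N).

N ≈ 1070 N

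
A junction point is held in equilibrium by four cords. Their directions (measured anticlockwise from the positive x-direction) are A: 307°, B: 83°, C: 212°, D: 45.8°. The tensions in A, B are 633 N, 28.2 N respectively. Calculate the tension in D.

T_D ≈ 2550 N

Resolve: ΣF_x = 633 cos 307° + 28.2 cos 83° + T_C cos 212° + T_D cos 45.8° = 0.
        ΣF_y = 633 sin 307° + 28.2 sin 83° + T_C sin 212° + T_D sin 45.8° = 0.
The known terms sum to (384.4, -477.5) N, so -0.8480 T_C + 0.6972 T_D = -384.4 and -0.5299 T_C + 0.7169 T_D = 477.5.
Solving simultaneously: T_C = 2551 N, T_D = 2552 N.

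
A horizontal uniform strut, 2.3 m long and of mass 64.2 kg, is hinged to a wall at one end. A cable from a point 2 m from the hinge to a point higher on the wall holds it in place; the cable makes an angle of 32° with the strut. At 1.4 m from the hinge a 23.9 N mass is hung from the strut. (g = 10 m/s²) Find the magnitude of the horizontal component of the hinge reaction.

H_x ≈ 618 N

Take torques about the hinge: T sin 32° · 2 = 64.2×10×1.15 + 23.9×1.4 = 771.76 N·m.
So T = 771.76 / (0.5299 × 2) = 728.19 N.
ΣF_x = 0: H_x = T cos 32° = 617.54 N.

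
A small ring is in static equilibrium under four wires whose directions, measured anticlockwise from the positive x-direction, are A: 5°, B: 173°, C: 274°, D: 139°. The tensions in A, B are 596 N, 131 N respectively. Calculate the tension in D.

T_D ≈ 661 N

Resolve: ΣF_x = 596 cos 5° + 131 cos 173° + T_C cos 274° + T_D cos 139° = 0.
        ΣF_y = 596 sin 5° + 131 sin 173° + T_C sin 274° + T_D sin 139° = 0.
The known terms sum to (463.7, 67.91) N, so 0.0698 T_C − 0.7547 T_D = -463.7 and -0.9976 T_C + 0.6561 T_D = -67.91.
Solving simultaneously: T_C = 502.7 N, T_D = 660.9 N.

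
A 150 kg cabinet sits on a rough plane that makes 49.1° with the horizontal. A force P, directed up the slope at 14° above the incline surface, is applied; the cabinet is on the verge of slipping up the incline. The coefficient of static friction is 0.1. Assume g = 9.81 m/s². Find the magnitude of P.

On the verge of sliding up the incline, friction equals μN and acts down the slope.
Perpendicular: N + P sin 14° = W cos 49.1° = 963.5 N.
Along incline: P cos 14° = W sin 49.1° + μN  with W sin 49.1° = 1112 N.
Solving the pair for P and N: P = 1215 N, N = 669.4 N (and f = μN = 66.94 N).

P ≈ 1220 N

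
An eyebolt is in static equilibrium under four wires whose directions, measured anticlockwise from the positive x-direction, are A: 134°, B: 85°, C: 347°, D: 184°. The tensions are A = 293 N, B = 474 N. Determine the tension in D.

T_D ≈ 2150 N

Resolve: ΣF_x = 293 cos 134° + 474 cos 85° + T_C cos 347° + T_D cos 184° = 0.
        ΣF_y = 293 sin 134° + 474 sin 85° + T_C sin 347° + T_D sin 184° = 0.
The known terms sum to (-162.2, 683) N, so 0.9744 T_C − 0.9976 T_D = 162.2 and -0.2250 T_C − 0.0698 T_D = -683.
Solving simultaneously: T_C = 2369 N, T_D = 2151 N.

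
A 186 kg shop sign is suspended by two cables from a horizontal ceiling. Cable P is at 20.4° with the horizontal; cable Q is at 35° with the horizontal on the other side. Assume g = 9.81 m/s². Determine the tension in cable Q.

T_Q ≈ 2080 N

Weight W = 186 × 9.81 = 1825 N acts straight down.
Horizontal: T_P cos 20.4° = T_Q cos 35°  →  T_P = 0.874 T_Q.
Vertical: T_P sin 20.4° + T_Q sin 35° = 1825.
Substituting the horizontal relation into the vertical equation gives 0.8782 T_Q = 1825, so T_Q = 2078 N.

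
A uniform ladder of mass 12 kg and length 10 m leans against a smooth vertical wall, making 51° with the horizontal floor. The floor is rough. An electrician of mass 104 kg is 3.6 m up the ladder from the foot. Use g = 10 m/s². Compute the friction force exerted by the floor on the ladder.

Torques about the foot: N_wall · 10 sin 51° = 12×10×5 cos 51° + 104×10×3.6 cos 51° → N_wall = 351.77 N.
ΣF_x = 0: f_floor = N_wall = 351.77 N.

f ≈ 352 N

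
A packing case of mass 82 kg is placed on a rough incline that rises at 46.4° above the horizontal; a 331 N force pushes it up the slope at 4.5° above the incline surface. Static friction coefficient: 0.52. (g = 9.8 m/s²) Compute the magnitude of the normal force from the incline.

Axes along / perpendicular to the incline. W sin 46.4° = 581.9 N down-slope; W cos 46.4° = 554.2 N into the surface.
Perpendicular: N = W cos 46.4° − P sin 4.5° = 554.2 − 25.97 = 528.2 N.
Along incline: P cos 4.5° + f = W sin 46.4° (friction acts up-slope) → f = 581.9 − 330 = 252 N.
|f| = 252 N ≤ μN = 274.7 N, so the packing case is indeed static.

N ≈ 528 N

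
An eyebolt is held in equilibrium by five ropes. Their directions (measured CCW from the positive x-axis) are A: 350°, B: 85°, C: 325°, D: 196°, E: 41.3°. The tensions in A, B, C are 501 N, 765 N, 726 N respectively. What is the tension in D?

Resolve: ΣF_x = 501 cos 350° + 765 cos 85° + 726 cos 325° + T_D cos 196° + T_E cos 41.3° = 0.
        ΣF_y = 501 sin 350° + 765 sin 85° + 726 sin 325° + T_D sin 196° + T_E sin 41.3° = 0.
The known terms sum to (1155, 258.7) N, so -0.9613 T_D + 0.7513 T_E = -1155 and -0.2756 T_D + 0.6600 T_E = -258.7.
Solving simultaneously: T_D = 1329 N, T_E = 163 N.

T_D ≈ 1330 N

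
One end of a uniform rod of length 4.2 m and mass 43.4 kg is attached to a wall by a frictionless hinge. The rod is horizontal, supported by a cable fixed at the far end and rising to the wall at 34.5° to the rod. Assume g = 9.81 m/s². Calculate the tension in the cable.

Take torques about the hinge: T sin 34.5° · 4.2 = 43.4×9.81×2.1 = 894.08 N·m.
So T = 894.08 / (0.5664 × 4.2) = 375.84 N.

T ≈ 376 N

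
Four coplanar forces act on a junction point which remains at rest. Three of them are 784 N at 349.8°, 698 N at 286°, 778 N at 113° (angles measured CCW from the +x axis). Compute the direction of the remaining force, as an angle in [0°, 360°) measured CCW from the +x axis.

Sum the known components: ΣF_x = 660 N, ΣF_y = -93.64 N.
For equilibrium the remaining force must supply (−ΣF_x, −ΣF_y) = (-660, 93.64) N.
Magnitude = √((-660)² + (93.64)²) = 666.6 N; direction = atan2(93.64, -660) = 171.9°.

θ ≈ 172°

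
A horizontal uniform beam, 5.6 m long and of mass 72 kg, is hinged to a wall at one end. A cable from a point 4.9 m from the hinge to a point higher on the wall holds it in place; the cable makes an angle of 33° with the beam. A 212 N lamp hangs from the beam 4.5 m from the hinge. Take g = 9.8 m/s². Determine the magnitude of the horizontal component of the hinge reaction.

Take torques about the hinge: T sin 33° · 4.9 = 72×9.8×2.8 + 212×4.5 = 2929.7 N·m.
So T = 2929.7 / (0.5446 × 4.9) = 1097.8 N.
ΣF_x = 0: H_x = T cos 33° = 920.68 N.

H_x ≈ 921 N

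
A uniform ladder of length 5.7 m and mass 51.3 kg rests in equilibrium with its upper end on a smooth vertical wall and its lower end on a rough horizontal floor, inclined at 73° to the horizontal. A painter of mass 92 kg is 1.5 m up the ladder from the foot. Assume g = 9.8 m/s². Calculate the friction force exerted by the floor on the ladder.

f ≈ 149 N

Torques about the foot: N_wall · 5.7 sin 73° = 51.3×9.8×2.85 cos 73° + 92×9.8×1.5 cos 73° → N_wall = 149.39 N.
ΣF_x = 0: f_floor = N_wall = 149.39 N.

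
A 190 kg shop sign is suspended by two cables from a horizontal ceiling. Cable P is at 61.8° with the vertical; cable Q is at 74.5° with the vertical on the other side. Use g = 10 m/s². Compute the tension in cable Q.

T_Q ≈ 2420 N

Angles from the horizontal: cable P is 90° − 61.8° = 28.2°, cable Q is 90° − 74.5° = 15.5°.
Weight W = 190 × 10 = 1900 N acts straight down.
Horizontal: T_P cos 28.2° = T_Q cos 15.5°  →  T_P = 1.093 T_Q.
Vertical: T_P sin 28.2° + T_Q sin 15.5° = 1900.
Substituting the horizontal relation into the vertical equation gives 0.7839 T_Q = 1900, so T_Q = 2424 N.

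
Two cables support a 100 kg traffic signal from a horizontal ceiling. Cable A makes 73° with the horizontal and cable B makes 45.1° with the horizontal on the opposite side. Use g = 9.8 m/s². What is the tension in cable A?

T_A ≈ 784 N

Weight W = 100 × 9.8 = 980 N acts straight down.
Horizontal: T_A cos 73° = T_B cos 45.1°  →  T_B = 0.4142 T_A.
Vertical: T_A sin 73° + T_B sin 45.1° = 980.
Substituting the horizontal relation into the vertical equation gives 1.25 T_A = 980, so T_A = 784.2 N.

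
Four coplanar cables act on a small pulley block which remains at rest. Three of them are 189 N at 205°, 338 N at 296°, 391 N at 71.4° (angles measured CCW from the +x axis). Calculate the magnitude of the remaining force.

Sum the known components: ΣF_x = 101.6 N, ΣF_y = -13.09 N.
For equilibrium the remaining force must supply (−ΣF_x, −ΣF_y) = (-101.6, 13.09) N.
Magnitude = √((-101.6)² + (13.09)²) = 102.4 N; direction = atan2(13.09, -101.6) = 172.7°.

F ≈ 102 N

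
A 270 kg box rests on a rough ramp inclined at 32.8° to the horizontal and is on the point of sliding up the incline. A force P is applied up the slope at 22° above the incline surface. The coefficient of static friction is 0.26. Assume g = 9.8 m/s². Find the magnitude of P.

P ≈ 1960 N

On the verge of sliding up the incline, friction equals μN and acts down the slope.
Perpendicular: N + P sin 22° = W cos 32.8° = 2224 N.
Along incline: P cos 22° = W sin 32.8° + μN  with W sin 32.8° = 1433 N.
Solving the pair for P and N: P = 1963 N, N = 1489 N (and f = μN = 387 N).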